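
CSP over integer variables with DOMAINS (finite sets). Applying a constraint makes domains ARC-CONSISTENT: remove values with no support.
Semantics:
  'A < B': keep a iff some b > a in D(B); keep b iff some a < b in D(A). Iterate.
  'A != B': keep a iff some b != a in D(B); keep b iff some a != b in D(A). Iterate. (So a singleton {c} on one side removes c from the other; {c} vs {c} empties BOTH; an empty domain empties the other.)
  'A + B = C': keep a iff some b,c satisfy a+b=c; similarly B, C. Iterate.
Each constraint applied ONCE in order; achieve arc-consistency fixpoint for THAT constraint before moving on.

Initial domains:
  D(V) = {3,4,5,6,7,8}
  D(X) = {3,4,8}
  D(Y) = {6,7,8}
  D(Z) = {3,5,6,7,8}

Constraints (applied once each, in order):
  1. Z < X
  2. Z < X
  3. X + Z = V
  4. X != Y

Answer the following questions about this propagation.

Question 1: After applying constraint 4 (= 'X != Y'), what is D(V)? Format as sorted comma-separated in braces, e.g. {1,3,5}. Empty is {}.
Answer: {7}

Derivation:
Constraint 1 (Z < X) on D(Z)={3,5,6,7,8} D(X)={3,4,8}: Z {3,5,6,7,8}->{3,5,6,7}; X {3,4,8}->{4,8}
Constraint 2 (Z < X) on D(Z)={3,5,6,7} D(X)={4,8}: no change
Constraint 3 (X + Z = V) on D(X)={4,8} D(Z)={3,5,6,7} D(V)={3,4,5,6,7,8}: X {4,8}->{4}; Z {3,5,6,7}->{3}; V {3,4,5,6,7,8}->{7}
Constraint 4 (X != Y) on D(X)={4} D(Y)={6,7,8}: no change
So after constraint 4: D(V) = {7}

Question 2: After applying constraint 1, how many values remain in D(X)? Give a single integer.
Answer: 2

Derivation:
Constraint 1 (Z < X) on D(Z)={3,5,6,7,8} D(X)={3,4,8}: Z {3,5,6,7,8}->{3,5,6,7}; X {3,4,8}->{4,8}
So after constraint 1: D(X)={4,8}, size = 2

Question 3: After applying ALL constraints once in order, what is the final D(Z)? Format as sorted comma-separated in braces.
Answer: {3}

Derivation:
Constraint 1 (Z < X) on D(Z)={3,5,6,7,8} D(X)={3,4,8}: Z {3,5,6,7,8}->{3,5,6,7}; X {3,4,8}->{4,8}
Constraint 2 (Z < X) on D(Z)={3,5,6,7} D(X)={4,8}: no change
Constraint 3 (X + Z = V) on D(X)={4,8} D(Z)={3,5,6,7} D(V)={3,4,5,6,7,8}: X {4,8}->{4}; Z {3,5,6,7}->{3}; V {3,4,5,6,7,8}->{7}
Constraint 4 (X != Y) on D(X)={4} D(Y)={6,7,8}: no change
So after all 4 constraints: D(Z) = {3}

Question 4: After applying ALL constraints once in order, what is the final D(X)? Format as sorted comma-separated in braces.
Constraint 1 (Z < X) on D(Z)={3,5,6,7,8} D(X)={3,4,8}: Z {3,5,6,7,8}->{3,5,6,7}; X {3,4,8}->{4,8}
Constraint 2 (Z < X) on D(Z)={3,5,6,7} D(X)={4,8}: no change
Constraint 3 (X + Z = V) on D(X)={4,8} D(Z)={3,5,6,7} D(V)={3,4,5,6,7,8}: X {4,8}->{4}; Z {3,5,6,7}->{3}; V {3,4,5,6,7,8}->{7}
Constraint 4 (X != Y) on D(X)={4} D(Y)={6,7,8}: no change
So after all 4 constraints: D(X) = {4}

Answer: {4}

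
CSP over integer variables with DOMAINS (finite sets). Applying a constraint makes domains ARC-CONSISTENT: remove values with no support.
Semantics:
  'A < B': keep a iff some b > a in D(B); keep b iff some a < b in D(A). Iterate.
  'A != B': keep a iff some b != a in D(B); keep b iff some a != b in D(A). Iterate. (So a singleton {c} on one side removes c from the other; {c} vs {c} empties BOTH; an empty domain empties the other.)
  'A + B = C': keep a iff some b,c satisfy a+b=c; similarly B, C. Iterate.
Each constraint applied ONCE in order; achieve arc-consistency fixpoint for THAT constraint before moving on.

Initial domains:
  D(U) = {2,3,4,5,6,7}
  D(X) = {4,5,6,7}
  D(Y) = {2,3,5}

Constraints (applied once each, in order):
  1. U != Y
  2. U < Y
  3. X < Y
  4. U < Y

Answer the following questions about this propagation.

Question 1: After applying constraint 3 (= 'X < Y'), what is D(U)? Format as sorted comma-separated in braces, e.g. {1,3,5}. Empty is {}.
Answer: {2,3,4}

Derivation:
Constraint 1 (U != Y) on D(U)={2,3,4,5,6,7} D(Y)={2,3,5}: no change
Constraint 2 (U < Y) on D(U)={2,3,4,5,6,7} D(Y)={2,3,5}: U {2,3,4,5,6,7}->{2,3,4}; Y {2,3,5}->{3,5}
Constraint 3 (X < Y) on D(X)={4,5,6,7} D(Y)={3,5}: X {4,5,6,7}->{4}; Y {3,5}->{5}
So after constraint 3: D(U) = {2,3,4}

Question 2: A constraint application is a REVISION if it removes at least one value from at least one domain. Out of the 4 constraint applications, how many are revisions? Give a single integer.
Answer: 2

Derivation:
Constraint 1 (U != Y) on D(U)={2,3,4,5,6,7} D(Y)={2,3,5}: no change => not a revision
Constraint 2 (U < Y) on D(U)={2,3,4,5,6,7} D(Y)={2,3,5}: U {2,3,4,5,6,7}->{2,3,4}; Y {2,3,5}->{3,5} => REVISION
Constraint 3 (X < Y) on D(X)={4,5,6,7} D(Y)={3,5}: X {4,5,6,7}->{4}; Y {3,5}->{5} => REVISION
Constraint 4 (U < Y) on D(U)={2,3,4} D(Y)={5}: no change => not a revision
Total revisions = 2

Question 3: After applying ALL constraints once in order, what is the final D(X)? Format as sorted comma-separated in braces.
Constraint 1 (U != Y) on D(U)={2,3,4,5,6,7} D(Y)={2,3,5}: no change
Constraint 2 (U < Y) on D(U)={2,3,4,5,6,7} D(Y)={2,3,5}: U {2,3,4,5,6,7}->{2,3,4}; Y {2,3,5}->{3,5}
Constraint 3 (X < Y) on D(X)={4,5,6,7} D(Y)={3,5}: X {4,5,6,7}->{4}; Y {3,5}->{5}
Constraint 4 (U < Y) on D(U)={2,3,4} D(Y)={5}: no change
So after all 4 constraints: D(X) = {4}

Answer: {4}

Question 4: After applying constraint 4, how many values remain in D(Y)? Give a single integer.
Answer: 1

Derivation:
Constraint 1 (U != Y) on D(U)={2,3,4,5,6,7} D(Y)={2,3,5}: no change
Constraint 2 (U < Y) on D(U)={2,3,4,5,6,7} D(Y)={2,3,5}: U {2,3,4,5,6,7}->{2,3,4}; Y {2,3,5}->{3,5}
Constraint 3 (X < Y) on D(X)={4,5,6,7} D(Y)={3,5}: X {4,5,6,7}->{4}; Y {3,5}->{5}
Constraint 4 (U < Y) on D(U)={2,3,4} D(Y)={5}: no change
So after constraint 4: D(Y)={5}, size = 1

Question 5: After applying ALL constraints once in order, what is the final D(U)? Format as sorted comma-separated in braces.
Constraint 1 (U != Y) on D(U)={2,3,4,5,6,7} D(Y)={2,3,5}: no change
Constraint 2 (U < Y) on D(U)={2,3,4,5,6,7} D(Y)={2,3,5}: U {2,3,4,5,6,7}->{2,3,4}; Y {2,3,5}->{3,5}
Constraint 3 (X < Y) on D(X)={4,5,6,7} D(Y)={3,5}: X {4,5,6,7}->{4}; Y {3,5}->{5}
Constraint 4 (U < Y) on D(U)={2,3,4} D(Y)={5}: no change
So after all 4 constraints: D(U) = {2,3,4}

Answer: {2,3,4}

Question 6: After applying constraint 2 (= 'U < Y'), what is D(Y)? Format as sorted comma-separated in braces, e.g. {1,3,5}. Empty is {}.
Constraint 1 (U != Y) on D(U)={2,3,4,5,6,7} D(Y)={2,3,5}: no change
Constraint 2 (U < Y) on D(U)={2,3,4,5,6,7} D(Y)={2,3,5}: U {2,3,4,5,6,7}->{2,3,4}; Y {2,3,5}->{3,5}
So after constraint 2: D(Y) = {3,5}

Answer: {3,5}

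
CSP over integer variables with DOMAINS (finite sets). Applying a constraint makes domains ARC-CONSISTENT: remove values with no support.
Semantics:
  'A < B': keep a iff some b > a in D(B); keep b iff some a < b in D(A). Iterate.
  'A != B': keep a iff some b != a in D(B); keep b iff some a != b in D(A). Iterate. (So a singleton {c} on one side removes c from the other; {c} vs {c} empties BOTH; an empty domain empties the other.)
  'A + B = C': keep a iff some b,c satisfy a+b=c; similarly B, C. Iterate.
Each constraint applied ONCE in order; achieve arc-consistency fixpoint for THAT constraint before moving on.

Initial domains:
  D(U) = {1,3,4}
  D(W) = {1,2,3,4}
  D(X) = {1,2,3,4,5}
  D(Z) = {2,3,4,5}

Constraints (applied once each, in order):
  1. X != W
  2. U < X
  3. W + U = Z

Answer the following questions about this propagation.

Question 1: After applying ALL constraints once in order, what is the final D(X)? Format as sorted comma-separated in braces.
Constraint 1 (X != W) on D(X)={1,2,3,4,5} D(W)={1,2,3,4}: no change
Constraint 2 (U < X) on D(U)={1,3,4} D(X)={1,2,3,4,5}: X {1,2,3,4,5}->{2,3,4,5}
Constraint 3 (W + U = Z) on D(W)={1,2,3,4} D(U)={1,3,4} D(Z)={2,3,4,5}: no change
So after all 3 constraints: D(X) = {2,3,4,5}

Answer: {2,3,4,5}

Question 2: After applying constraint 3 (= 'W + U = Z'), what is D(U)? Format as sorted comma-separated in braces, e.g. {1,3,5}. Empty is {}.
Answer: {1,3,4}

Derivation:
Constraint 1 (X != W) on D(X)={1,2,3,4,5} D(W)={1,2,3,4}: no change
Constraint 2 (U < X) on D(U)={1,3,4} D(X)={1,2,3,4,5}: X {1,2,3,4,5}->{2,3,4,5}
Constraint 3 (W + U = Z) on D(W)={1,2,3,4} D(U)={1,3,4} D(Z)={2,3,4,5}: no change
So after constraint 3: D(U) = {1,3,4}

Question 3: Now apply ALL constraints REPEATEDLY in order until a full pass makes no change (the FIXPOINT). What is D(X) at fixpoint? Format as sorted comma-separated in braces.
pass 0 (initial): D(X)={1,2,3,4,5}
pass 1: X {1,2,3,4,5}->{2,3,4,5}
pass 2: no change
Fixpoint after 2 passes: D(X) = {2,3,4,5}

Answer: {2,3,4,5}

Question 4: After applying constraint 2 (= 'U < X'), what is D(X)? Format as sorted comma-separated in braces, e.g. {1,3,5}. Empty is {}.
Constraint 1 (X != W) on D(X)={1,2,3,4,5} D(W)={1,2,3,4}: no change
Constraint 2 (U < X) on D(U)={1,3,4} D(X)={1,2,3,4,5}: X {1,2,3,4,5}->{2,3,4,5}
So after constraint 2: D(X) = {2,3,4,5}

Answer: {2,3,4,5}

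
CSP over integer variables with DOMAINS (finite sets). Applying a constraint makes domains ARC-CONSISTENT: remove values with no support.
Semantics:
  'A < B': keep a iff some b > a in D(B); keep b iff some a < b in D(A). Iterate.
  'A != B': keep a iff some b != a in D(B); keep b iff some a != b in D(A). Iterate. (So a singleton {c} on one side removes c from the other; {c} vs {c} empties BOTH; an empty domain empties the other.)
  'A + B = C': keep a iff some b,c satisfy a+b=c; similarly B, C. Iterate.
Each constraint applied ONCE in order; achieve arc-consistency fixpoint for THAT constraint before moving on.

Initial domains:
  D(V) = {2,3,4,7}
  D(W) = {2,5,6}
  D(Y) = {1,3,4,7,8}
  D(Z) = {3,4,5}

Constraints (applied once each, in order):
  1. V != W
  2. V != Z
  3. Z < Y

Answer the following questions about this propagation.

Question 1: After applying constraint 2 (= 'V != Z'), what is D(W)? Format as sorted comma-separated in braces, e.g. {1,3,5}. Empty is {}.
Constraint 1 (V != W) on D(V)={2,3,4,7} D(W)={2,5,6}: no change
Constraint 2 (V != Z) on D(V)={2,3,4,7} D(Z)={3,4,5}: no change
So after constraint 2: D(W) = {2,5,6}

Answer: {2,5,6}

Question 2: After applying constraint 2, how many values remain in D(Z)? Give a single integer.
Constraint 1 (V != W) on D(V)={2,3,4,7} D(W)={2,5,6}: no change
Constraint 2 (V != Z) on D(V)={2,3,4,7} D(Z)={3,4,5}: no change
So after constraint 2: D(Z)={3,4,5}, size = 3

Answer: 3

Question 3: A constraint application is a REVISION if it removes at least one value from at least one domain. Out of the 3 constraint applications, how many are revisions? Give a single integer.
Constraint 1 (V != W) on D(V)={2,3,4,7} D(W)={2,5,6}: no change => not a revision
Constraint 2 (V != Z) on D(V)={2,3,4,7} D(Z)={3,4,5}: no change => not a revision
Constraint 3 (Z < Y) on D(Z)={3,4,5} D(Y)={1,3,4,7,8}: Y {1,3,4,7,8}->{4,7,8} => REVISION
Total revisions = 1

Answer: 1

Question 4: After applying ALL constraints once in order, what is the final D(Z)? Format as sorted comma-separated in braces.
Constraint 1 (V != W) on D(V)={2,3,4,7} D(W)={2,5,6}: no change
Constraint 2 (V != Z) on D(V)={2,3,4,7} D(Z)={3,4,5}: no change
Constraint 3 (Z < Y) on D(Z)={3,4,5} D(Y)={1,3,4,7,8}: Y {1,3,4,7,8}->{4,7,8}
So after all 3 constraints: D(Z) = {3,4,5}

Answer: {3,4,5}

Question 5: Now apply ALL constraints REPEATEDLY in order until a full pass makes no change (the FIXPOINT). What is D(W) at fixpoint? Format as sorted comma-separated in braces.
Answer: {2,5,6}

Derivation:
pass 0 (initial): D(W)={2,5,6}
pass 1: Y {1,3,4,7,8}->{4,7,8}
pass 2: no change
Fixpoint after 2 passes: D(W) = {2,5,6}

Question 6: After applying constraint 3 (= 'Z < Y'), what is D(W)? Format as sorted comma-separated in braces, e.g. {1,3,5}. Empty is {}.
Constraint 1 (V != W) on D(V)={2,3,4,7} D(W)={2,5,6}: no change
Constraint 2 (V != Z) on D(V)={2,3,4,7} D(Z)={3,4,5}: no change
Constraint 3 (Z < Y) on D(Z)={3,4,5} D(Y)={1,3,4,7,8}: Y {1,3,4,7,8}->{4,7,8}
So after constraint 3: D(W) = {2,5,6}

Answer: {2,5,6}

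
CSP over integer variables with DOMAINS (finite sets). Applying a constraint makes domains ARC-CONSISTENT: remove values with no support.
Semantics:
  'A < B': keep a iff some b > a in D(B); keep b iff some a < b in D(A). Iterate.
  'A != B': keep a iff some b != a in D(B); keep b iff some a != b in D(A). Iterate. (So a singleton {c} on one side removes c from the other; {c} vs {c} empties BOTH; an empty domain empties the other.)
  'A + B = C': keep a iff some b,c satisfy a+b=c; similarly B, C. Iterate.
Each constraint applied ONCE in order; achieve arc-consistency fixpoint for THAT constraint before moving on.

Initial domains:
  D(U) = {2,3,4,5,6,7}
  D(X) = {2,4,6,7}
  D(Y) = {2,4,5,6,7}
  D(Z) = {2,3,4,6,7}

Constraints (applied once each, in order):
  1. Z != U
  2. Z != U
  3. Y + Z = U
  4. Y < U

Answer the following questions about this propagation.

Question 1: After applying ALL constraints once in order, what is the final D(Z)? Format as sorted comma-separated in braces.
Constraint 1 (Z != U) on D(Z)={2,3,4,6,7} D(U)={2,3,4,5,6,7}: no change
Constraint 2 (Z != U) on D(Z)={2,3,4,6,7} D(U)={2,3,4,5,6,7}: no change
Constraint 3 (Y + Z = U) on D(Y)={2,4,5,6,7} D(Z)={2,3,4,6,7} D(U)={2,3,4,5,6,7}: Y {2,4,5,6,7}->{2,4,5}; Z {2,3,4,6,7}->{2,3,4}; U {2,3,4,5,6,7}->{4,5,6,7}
Constraint 4 (Y < U) on D(Y)={2,4,5} D(U)={4,5,6,7}: no change
So after all 4 constraints: D(Z) = {2,3,4}

Answer: {2,3,4}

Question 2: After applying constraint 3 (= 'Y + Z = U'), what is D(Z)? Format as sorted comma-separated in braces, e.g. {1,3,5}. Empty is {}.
Answer: {2,3,4}

Derivation:
Constraint 1 (Z != U) on D(Z)={2,3,4,6,7} D(U)={2,3,4,5,6,7}: no change
Constraint 2 (Z != U) on D(Z)={2,3,4,6,7} D(U)={2,3,4,5,6,7}: no change
Constraint 3 (Y + Z = U) on D(Y)={2,4,5,6,7} D(Z)={2,3,4,6,7} D(U)={2,3,4,5,6,7}: Y {2,4,5,6,7}->{2,4,5}; Z {2,3,4,6,7}->{2,3,4}; U {2,3,4,5,6,7}->{4,5,6,7}
So after constraint 3: D(Z) = {2,3,4}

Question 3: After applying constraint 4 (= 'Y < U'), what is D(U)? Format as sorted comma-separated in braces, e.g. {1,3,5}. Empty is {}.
Answer: {4,5,6,7}

Derivation:
Constraint 1 (Z != U) on D(Z)={2,3,4,6,7} D(U)={2,3,4,5,6,7}: no change
Constraint 2 (Z != U) on D(Z)={2,3,4,6,7} D(U)={2,3,4,5,6,7}: no change
Constraint 3 (Y + Z = U) on D(Y)={2,4,5,6,7} D(Z)={2,3,4,6,7} D(U)={2,3,4,5,6,7}: Y {2,4,5,6,7}->{2,4,5}; Z {2,3,4,6,7}->{2,3,4}; U {2,3,4,5,6,7}->{4,5,6,7}
Constraint 4 (Y < U) on D(Y)={2,4,5} D(U)={4,5,6,7}: no change
So after constraint 4: D(U) = {4,5,6,7}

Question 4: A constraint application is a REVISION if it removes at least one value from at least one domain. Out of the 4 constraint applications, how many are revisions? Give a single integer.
Constraint 1 (Z != U) on D(Z)={2,3,4,6,7} D(U)={2,3,4,5,6,7}: no change => not a revision
Constraint 2 (Z != U) on D(Z)={2,3,4,6,7} D(U)={2,3,4,5,6,7}: no change => not a revision
Constraint 3 (Y + Z = U) on D(Y)={2,4,5,6,7} D(Z)={2,3,4,6,7} D(U)={2,3,4,5,6,7}: Y {2,4,5,6,7}->{2,4,5}; Z {2,3,4,6,7}->{2,3,4}; U {2,3,4,5,6,7}->{4,5,6,7} => REVISION
Constraint 4 (Y < U) on D(Y)={2,4,5} D(U)={4,5,6,7}: no change => not a revision
Total revisions = 1

Answer: 1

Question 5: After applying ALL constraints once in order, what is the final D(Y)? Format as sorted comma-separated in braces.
Answer: {2,4,5}

Derivation:
Constraint 1 (Z != U) on D(Z)={2,3,4,6,7} D(U)={2,3,4,5,6,7}: no change
Constraint 2 (Z != U) on D(Z)={2,3,4,6,7} D(U)={2,3,4,5,6,7}: no change
Constraint 3 (Y + Z = U) on D(Y)={2,4,5,6,7} D(Z)={2,3,4,6,7} D(U)={2,3,4,5,6,7}: Y {2,4,5,6,7}->{2,4,5}; Z {2,3,4,6,7}->{2,3,4}; U {2,3,4,5,6,7}->{4,5,6,7}
Constraint 4 (Y < U) on D(Y)={2,4,5} D(U)={4,5,6,7}: no change
So after all 4 constraints: D(Y) = {2,4,5}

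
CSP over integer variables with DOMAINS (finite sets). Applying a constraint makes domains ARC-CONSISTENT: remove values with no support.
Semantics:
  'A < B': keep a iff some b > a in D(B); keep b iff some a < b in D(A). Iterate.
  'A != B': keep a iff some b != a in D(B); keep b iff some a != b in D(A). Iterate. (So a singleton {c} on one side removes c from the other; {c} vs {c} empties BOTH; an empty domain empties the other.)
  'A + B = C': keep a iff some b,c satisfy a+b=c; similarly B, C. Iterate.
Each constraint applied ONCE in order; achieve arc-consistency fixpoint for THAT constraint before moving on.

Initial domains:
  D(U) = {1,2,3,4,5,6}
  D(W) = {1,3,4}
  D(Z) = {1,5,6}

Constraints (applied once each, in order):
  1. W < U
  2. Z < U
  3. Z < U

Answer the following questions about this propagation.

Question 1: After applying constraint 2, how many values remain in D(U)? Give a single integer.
Answer: 5

Derivation:
Constraint 1 (W < U) on D(W)={1,3,4} D(U)={1,2,3,4,5,6}: U {1,2,3,4,5,6}->{2,3,4,5,6}
Constraint 2 (Z < U) on D(Z)={1,5,6} D(U)={2,3,4,5,6}: Z {1,5,6}->{1,5}
So after constraint 2: D(U)={2,3,4,5,6}, size = 5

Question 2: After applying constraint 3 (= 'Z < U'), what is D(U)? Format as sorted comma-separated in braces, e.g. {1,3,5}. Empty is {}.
Answer: {2,3,4,5,6}

Derivation:
Constraint 1 (W < U) on D(W)={1,3,4} D(U)={1,2,3,4,5,6}: U {1,2,3,4,5,6}->{2,3,4,5,6}
Constraint 2 (Z < U) on D(Z)={1,5,6} D(U)={2,3,4,5,6}: Z {1,5,6}->{1,5}
Constraint 3 (Z < U) on D(Z)={1,5} D(U)={2,3,4,5,6}: no change
So after constraint 3: D(U) = {2,3,4,5,6}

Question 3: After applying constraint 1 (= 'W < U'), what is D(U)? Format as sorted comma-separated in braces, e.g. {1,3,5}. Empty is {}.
Constraint 1 (W < U) on D(W)={1,3,4} D(U)={1,2,3,4,5,6}: U {1,2,3,4,5,6}->{2,3,4,5,6}
So after constraint 1: D(U) = {2,3,4,5,6}

Answer: {2,3,4,5,6}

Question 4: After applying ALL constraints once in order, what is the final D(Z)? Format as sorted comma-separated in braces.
Constraint 1 (W < U) on D(W)={1,3,4} D(U)={1,2,3,4,5,6}: U {1,2,3,4,5,6}->{2,3,4,5,6}
Constraint 2 (Z < U) on D(Z)={1,5,6} D(U)={2,3,4,5,6}: Z {1,5,6}->{1,5}
Constraint 3 (Z < U) on D(Z)={1,5} D(U)={2,3,4,5,6}: no change
So after all 3 constraints: D(Z) = {1,5}

Answer: {1,5}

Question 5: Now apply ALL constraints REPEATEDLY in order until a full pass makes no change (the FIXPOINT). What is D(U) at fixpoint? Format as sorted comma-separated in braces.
Answer: {2,3,4,5,6}

Derivation:
pass 0 (initial): D(U)={1,2,3,4,5,6}
pass 1: U {1,2,3,4,5,6}->{2,3,4,5,6}; Z {1,5,6}->{1,5}
pass 2: no change
Fixpoint after 2 passes: D(U) = {2,3,4,5,6}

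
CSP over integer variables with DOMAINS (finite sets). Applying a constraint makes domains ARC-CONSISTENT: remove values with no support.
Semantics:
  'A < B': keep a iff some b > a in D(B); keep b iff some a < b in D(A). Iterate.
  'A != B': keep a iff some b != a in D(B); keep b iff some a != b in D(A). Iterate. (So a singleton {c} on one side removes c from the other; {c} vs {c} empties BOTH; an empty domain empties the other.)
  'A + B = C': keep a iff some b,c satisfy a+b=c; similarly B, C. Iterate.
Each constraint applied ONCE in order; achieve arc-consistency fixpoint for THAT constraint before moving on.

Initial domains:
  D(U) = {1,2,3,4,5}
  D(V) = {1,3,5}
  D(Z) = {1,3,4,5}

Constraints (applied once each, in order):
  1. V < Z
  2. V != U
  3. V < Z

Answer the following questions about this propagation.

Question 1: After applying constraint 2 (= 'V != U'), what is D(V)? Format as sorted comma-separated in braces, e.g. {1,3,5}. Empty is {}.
Answer: {1,3}

Derivation:
Constraint 1 (V < Z) on D(V)={1,3,5} D(Z)={1,3,4,5}: V {1,3,5}->{1,3}; Z {1,3,4,5}->{3,4,5}
Constraint 2 (V != U) on D(V)={1,3} D(U)={1,2,3,4,5}: no change
So after constraint 2: D(V) = {1,3}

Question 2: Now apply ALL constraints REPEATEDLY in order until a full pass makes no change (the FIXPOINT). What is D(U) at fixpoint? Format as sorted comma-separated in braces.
Answer: {1,2,3,4,5}

Derivation:
pass 0 (initial): D(U)={1,2,3,4,5}
pass 1: V {1,3,5}->{1,3}; Z {1,3,4,5}->{3,4,5}
pass 2: no change
Fixpoint after 2 passes: D(U) = {1,2,3,4,5}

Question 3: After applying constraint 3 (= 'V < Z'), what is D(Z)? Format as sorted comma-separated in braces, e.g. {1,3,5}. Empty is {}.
Constraint 1 (V < Z) on D(V)={1,3,5} D(Z)={1,3,4,5}: V {1,3,5}->{1,3}; Z {1,3,4,5}->{3,4,5}
Constraint 2 (V != U) on D(V)={1,3} D(U)={1,2,3,4,5}: no change
Constraint 3 (V < Z) on D(V)={1,3} D(Z)={3,4,5}: no change
So after constraint 3: D(Z) = {3,4,5}

Answer: {3,4,5}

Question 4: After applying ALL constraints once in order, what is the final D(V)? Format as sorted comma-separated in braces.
Answer: {1,3}

Derivation:
Constraint 1 (V < Z) on D(V)={1,3,5} D(Z)={1,3,4,5}: V {1,3,5}->{1,3}; Z {1,3,4,5}->{3,4,5}
Constraint 2 (V != U) on D(V)={1,3} D(U)={1,2,3,4,5}: no change
Constraint 3 (V < Z) on D(V)={1,3} D(Z)={3,4,5}: no change
So after all 3 constraints: D(V) = {1,3}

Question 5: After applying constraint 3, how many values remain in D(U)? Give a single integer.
Constraint 1 (V < Z) on D(V)={1,3,5} D(Z)={1,3,4,5}: V {1,3,5}->{1,3}; Z {1,3,4,5}->{3,4,5}
Constraint 2 (V != U) on D(V)={1,3} D(U)={1,2,3,4,5}: no change
Constraint 3 (V < Z) on D(V)={1,3} D(Z)={3,4,5}: no change
So after constraint 3: D(U)={1,2,3,4,5}, size = 5

Answer: 5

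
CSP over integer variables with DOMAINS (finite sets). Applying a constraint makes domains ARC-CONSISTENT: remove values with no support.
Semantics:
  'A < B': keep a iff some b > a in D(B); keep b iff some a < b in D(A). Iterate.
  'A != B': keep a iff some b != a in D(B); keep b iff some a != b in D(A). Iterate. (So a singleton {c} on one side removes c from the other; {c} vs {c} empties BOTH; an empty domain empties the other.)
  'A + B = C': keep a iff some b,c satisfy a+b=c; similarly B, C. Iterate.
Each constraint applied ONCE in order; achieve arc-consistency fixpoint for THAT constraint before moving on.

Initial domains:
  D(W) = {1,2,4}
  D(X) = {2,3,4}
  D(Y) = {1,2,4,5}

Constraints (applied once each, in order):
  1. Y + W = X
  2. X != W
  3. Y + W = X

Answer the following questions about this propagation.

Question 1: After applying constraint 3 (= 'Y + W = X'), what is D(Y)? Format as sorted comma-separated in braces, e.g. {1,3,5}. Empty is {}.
Constraint 1 (Y + W = X) on D(Y)={1,2,4,5} D(W)={1,2,4} D(X)={2,3,4}: Y {1,2,4,5}->{1,2}; W {1,2,4}->{1,2}
Constraint 2 (X != W) on D(X)={2,3,4} D(W)={1,2}: no change
Constraint 3 (Y + W = X) on D(Y)={1,2} D(W)={1,2} D(X)={2,3,4}: no change
So after constraint 3: D(Y) = {1,2}

Answer: {1,2}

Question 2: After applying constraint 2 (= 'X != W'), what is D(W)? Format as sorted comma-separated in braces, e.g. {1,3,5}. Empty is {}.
Constraint 1 (Y + W = X) on D(Y)={1,2,4,5} D(W)={1,2,4} D(X)={2,3,4}: Y {1,2,4,5}->{1,2}; W {1,2,4}->{1,2}
Constraint 2 (X != W) on D(X)={2,3,4} D(W)={1,2}: no change
So after constraint 2: D(W) = {1,2}

Answer: {1,2}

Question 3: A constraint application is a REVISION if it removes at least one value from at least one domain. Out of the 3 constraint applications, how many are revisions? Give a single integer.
Constraint 1 (Y + W = X) on D(Y)={1,2,4,5} D(W)={1,2,4} D(X)={2,3,4}: Y {1,2,4,5}->{1,2}; W {1,2,4}->{1,2} => REVISION
Constraint 2 (X != W) on D(X)={2,3,4} D(W)={1,2}: no change => not a revision
Constraint 3 (Y + W = X) on D(Y)={1,2} D(W)={1,2} D(X)={2,3,4}: no change => not a revision
Total revisions = 1

Answer: 1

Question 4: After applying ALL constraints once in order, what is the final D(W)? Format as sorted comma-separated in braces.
Answer: {1,2}

Derivation:
Constraint 1 (Y + W = X) on D(Y)={1,2,4,5} D(W)={1,2,4} D(X)={2,3,4}: Y {1,2,4,5}->{1,2}; W {1,2,4}->{1,2}
Constraint 2 (X != W) on D(X)={2,3,4} D(W)={1,2}: no change
Constraint 3 (Y + W = X) on D(Y)={1,2} D(W)={1,2} D(X)={2,3,4}: no change
So after all 3 constraints: D(W) = {1,2}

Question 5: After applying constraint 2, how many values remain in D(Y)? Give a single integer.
Answer: 2

Derivation:
Constraint 1 (Y + W = X) on D(Y)={1,2,4,5} D(W)={1,2,4} D(X)={2,3,4}: Y {1,2,4,5}->{1,2}; W {1,2,4}->{1,2}
Constraint 2 (X != W) on D(X)={2,3,4} D(W)={1,2}: no change
So after constraint 2: D(Y)={1,2}, size = 2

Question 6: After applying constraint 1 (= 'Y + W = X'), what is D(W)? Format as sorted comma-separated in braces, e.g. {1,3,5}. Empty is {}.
Constraint 1 (Y + W = X) on D(Y)={1,2,4,5} D(W)={1,2,4} D(X)={2,3,4}: Y {1,2,4,5}->{1,2}; W {1,2,4}->{1,2}
So after constraint 1: D(W) = {1,2}

Answer: {1,2}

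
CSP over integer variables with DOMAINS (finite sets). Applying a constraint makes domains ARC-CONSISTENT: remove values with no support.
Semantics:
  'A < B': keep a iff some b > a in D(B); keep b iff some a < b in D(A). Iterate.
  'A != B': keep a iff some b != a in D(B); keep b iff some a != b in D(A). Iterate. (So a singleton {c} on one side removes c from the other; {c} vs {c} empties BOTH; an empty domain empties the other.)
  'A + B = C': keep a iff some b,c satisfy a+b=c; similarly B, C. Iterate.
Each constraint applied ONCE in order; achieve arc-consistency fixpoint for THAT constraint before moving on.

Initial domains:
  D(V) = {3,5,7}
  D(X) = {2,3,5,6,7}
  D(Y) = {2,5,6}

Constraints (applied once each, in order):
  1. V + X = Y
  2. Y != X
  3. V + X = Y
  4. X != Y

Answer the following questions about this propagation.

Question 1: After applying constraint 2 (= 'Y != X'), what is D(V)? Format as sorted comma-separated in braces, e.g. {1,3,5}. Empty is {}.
Answer: {3}

Derivation:
Constraint 1 (V + X = Y) on D(V)={3,5,7} D(X)={2,3,5,6,7} D(Y)={2,5,6}: V {3,5,7}->{3}; X {2,3,5,6,7}->{2,3}; Y {2,5,6}->{5,6}
Constraint 2 (Y != X) on D(Y)={5,6} D(X)={2,3}: no change
So after constraint 2: D(V) = {3}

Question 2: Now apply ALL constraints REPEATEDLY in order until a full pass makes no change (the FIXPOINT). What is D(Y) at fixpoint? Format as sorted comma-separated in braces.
Answer: {5,6}

Derivation:
pass 0 (initial): D(Y)={2,5,6}
pass 1: V {3,5,7}->{3}; X {2,3,5,6,7}->{2,3}; Y {2,5,6}->{5,6}
pass 2: no change
Fixpoint after 2 passes: D(Y) = {5,6}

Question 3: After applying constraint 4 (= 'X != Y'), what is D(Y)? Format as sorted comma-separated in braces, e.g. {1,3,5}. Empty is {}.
Constraint 1 (V + X = Y) on D(V)={3,5,7} D(X)={2,3,5,6,7} D(Y)={2,5,6}: V {3,5,7}->{3}; X {2,3,5,6,7}->{2,3}; Y {2,5,6}->{5,6}
Constraint 2 (Y != X) on D(Y)={5,6} D(X)={2,3}: no change
Constraint 3 (V + X = Y) on D(V)={3} D(X)={2,3} D(Y)={5,6}: no change
Constraint 4 (X != Y) on D(X)={2,3} D(Y)={5,6}: no change
So after constraint 4: D(Y) = {5,6}

Answer: {5,6}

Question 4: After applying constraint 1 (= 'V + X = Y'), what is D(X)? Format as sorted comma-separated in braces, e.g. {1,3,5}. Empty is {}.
Constraint 1 (V + X = Y) on D(V)={3,5,7} D(X)={2,3,5,6,7} D(Y)={2,5,6}: V {3,5,7}->{3}; X {2,3,5,6,7}->{2,3}; Y {2,5,6}->{5,6}
So after constraint 1: D(X) = {2,3}

Answer: {2,3}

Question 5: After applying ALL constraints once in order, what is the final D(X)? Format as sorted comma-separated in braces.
Answer: {2,3}

Derivation:
Constraint 1 (V + X = Y) on D(V)={3,5,7} D(X)={2,3,5,6,7} D(Y)={2,5,6}: V {3,5,7}->{3}; X {2,3,5,6,7}->{2,3}; Y {2,5,6}->{5,6}
Constraint 2 (Y != X) on D(Y)={5,6} D(X)={2,3}: no change
Constraint 3 (V + X = Y) on D(V)={3} D(X)={2,3} D(Y)={5,6}: no change
Constraint 4 (X != Y) on D(X)={2,3} D(Y)={5,6}: no change
So after all 4 constraints: D(X) = {2,3}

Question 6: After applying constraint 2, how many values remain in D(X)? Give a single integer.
Constraint 1 (V + X = Y) on D(V)={3,5,7} D(X)={2,3,5,6,7} D(Y)={2,5,6}: V {3,5,7}->{3}; X {2,3,5,6,7}->{2,3}; Y {2,5,6}->{5,6}
Constraint 2 (Y != X) on D(Y)={5,6} D(X)={2,3}: no change
So after constraint 2: D(X)={2,3}, size = 2

Answer: 2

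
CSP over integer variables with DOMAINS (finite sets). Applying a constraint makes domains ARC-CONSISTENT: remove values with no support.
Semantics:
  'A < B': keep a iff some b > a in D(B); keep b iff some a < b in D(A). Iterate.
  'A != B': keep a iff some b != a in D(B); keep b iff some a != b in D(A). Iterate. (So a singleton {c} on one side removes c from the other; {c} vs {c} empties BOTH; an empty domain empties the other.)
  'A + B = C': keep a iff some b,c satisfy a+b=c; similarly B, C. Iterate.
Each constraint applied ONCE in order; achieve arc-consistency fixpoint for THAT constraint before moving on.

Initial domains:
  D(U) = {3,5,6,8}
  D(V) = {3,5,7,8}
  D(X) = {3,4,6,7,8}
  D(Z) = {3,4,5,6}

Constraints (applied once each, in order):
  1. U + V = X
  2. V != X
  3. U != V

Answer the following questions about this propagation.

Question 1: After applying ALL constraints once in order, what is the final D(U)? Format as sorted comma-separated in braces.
Answer: {3,5}

Derivation:
Constraint 1 (U + V = X) on D(U)={3,5,6,8} D(V)={3,5,7,8} D(X)={3,4,6,7,8}: U {3,5,6,8}->{3,5}; V {3,5,7,8}->{3,5}; X {3,4,6,7,8}->{6,8}
Constraint 2 (V != X) on D(V)={3,5} D(X)={6,8}: no change
Constraint 3 (U != V) on D(U)={3,5} D(V)={3,5}: no change
So after all 3 constraints: D(U) = {3,5}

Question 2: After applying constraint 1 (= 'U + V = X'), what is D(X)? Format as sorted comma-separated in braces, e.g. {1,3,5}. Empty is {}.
Answer: {6,8}

Derivation:
Constraint 1 (U + V = X) on D(U)={3,5,6,8} D(V)={3,5,7,8} D(X)={3,4,6,7,8}: U {3,5,6,8}->{3,5}; V {3,5,7,8}->{3,5}; X {3,4,6,7,8}->{6,8}
So after constraint 1: D(X) = {6,8}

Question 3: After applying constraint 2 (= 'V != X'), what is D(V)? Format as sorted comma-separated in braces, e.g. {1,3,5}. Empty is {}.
Constraint 1 (U + V = X) on D(U)={3,5,6,8} D(V)={3,5,7,8} D(X)={3,4,6,7,8}: U {3,5,6,8}->{3,5}; V {3,5,7,8}->{3,5}; X {3,4,6,7,8}->{6,8}
Constraint 2 (V != X) on D(V)={3,5} D(X)={6,8}: no change
So after constraint 2: D(V) = {3,5}

Answer: {3,5}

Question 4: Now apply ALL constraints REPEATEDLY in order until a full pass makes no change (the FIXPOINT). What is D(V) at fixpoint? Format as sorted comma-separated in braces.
Answer: {3,5}

Derivation:
pass 0 (initial): D(V)={3,5,7,8}
pass 1: U {3,5,6,8}->{3,5}; V {3,5,7,8}->{3,5}; X {3,4,6,7,8}->{6,8}
pass 2: no change
Fixpoint after 2 passes: D(V) = {3,5}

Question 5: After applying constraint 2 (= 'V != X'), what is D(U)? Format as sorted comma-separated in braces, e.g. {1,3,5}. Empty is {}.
Constraint 1 (U + V = X) on D(U)={3,5,6,8} D(V)={3,5,7,8} D(X)={3,4,6,7,8}: U {3,5,6,8}->{3,5}; V {3,5,7,8}->{3,5}; X {3,4,6,7,8}->{6,8}
Constraint 2 (V != X) on D(V)={3,5} D(X)={6,8}: no change
So after constraint 2: D(U) = {3,5}

Answer: {3,5}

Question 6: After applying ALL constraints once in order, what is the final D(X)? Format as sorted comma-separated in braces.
Constraint 1 (U + V = X) on D(U)={3,5,6,8} D(V)={3,5,7,8} D(X)={3,4,6,7,8}: U {3,5,6,8}->{3,5}; V {3,5,7,8}->{3,5}; X {3,4,6,7,8}->{6,8}
Constraint 2 (V != X) on D(V)={3,5} D(X)={6,8}: no change
Constraint 3 (U != V) on D(U)={3,5} D(V)={3,5}: no change
So after all 3 constraints: D(X) = {6,8}

Answer: {6,8}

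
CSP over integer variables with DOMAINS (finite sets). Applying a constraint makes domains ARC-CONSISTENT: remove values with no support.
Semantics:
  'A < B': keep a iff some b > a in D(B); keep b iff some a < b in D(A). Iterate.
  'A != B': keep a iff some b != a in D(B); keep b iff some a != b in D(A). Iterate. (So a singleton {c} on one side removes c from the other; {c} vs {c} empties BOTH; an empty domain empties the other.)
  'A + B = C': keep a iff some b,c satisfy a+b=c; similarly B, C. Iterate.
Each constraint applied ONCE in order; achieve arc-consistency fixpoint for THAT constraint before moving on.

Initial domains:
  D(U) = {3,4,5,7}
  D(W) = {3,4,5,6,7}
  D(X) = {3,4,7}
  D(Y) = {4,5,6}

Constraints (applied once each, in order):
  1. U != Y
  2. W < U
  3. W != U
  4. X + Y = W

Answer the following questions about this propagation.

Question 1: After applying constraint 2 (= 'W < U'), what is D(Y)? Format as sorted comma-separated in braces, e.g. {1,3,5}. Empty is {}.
Answer: {4,5,6}

Derivation:
Constraint 1 (U != Y) on D(U)={3,4,5,7} D(Y)={4,5,6}: no change
Constraint 2 (W < U) on D(W)={3,4,5,6,7} D(U)={3,4,5,7}: W {3,4,5,6,7}->{3,4,5,6}; U {3,4,5,7}->{4,5,7}
So after constraint 2: D(Y) = {4,5,6}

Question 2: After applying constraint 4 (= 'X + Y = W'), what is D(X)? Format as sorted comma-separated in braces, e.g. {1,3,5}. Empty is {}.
Constraint 1 (U != Y) on D(U)={3,4,5,7} D(Y)={4,5,6}: no change
Constraint 2 (W < U) on D(W)={3,4,5,6,7} D(U)={3,4,5,7}: W {3,4,5,6,7}->{3,4,5,6}; U {3,4,5,7}->{4,5,7}
Constraint 3 (W != U) on D(W)={3,4,5,6} D(U)={4,5,7}: no change
Constraint 4 (X + Y = W) on D(X)={3,4,7} D(Y)={4,5,6} D(W)={3,4,5,6}: X {3,4,7}->{}; Y {4,5,6}->{}; W {3,4,5,6}->{}
So after constraint 4: D(X) = {}

Answer: {}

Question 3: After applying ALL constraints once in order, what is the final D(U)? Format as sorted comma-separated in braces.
Answer: {4,5,7}

Derivation:
Constraint 1 (U != Y) on D(U)={3,4,5,7} D(Y)={4,5,6}: no change
Constraint 2 (W < U) on D(W)={3,4,5,6,7} D(U)={3,4,5,7}: W {3,4,5,6,7}->{3,4,5,6}; U {3,4,5,7}->{4,5,7}
Constraint 3 (W != U) on D(W)={3,4,5,6} D(U)={4,5,7}: no change
Constraint 4 (X + Y = W) on D(X)={3,4,7} D(Y)={4,5,6} D(W)={3,4,5,6}: X {3,4,7}->{}; Y {4,5,6}->{}; W {3,4,5,6}->{}
So after all 4 constraints: D(U) = {4,5,7}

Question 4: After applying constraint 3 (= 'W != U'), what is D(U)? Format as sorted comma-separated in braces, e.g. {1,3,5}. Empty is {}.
Answer: {4,5,7}

Derivation:
Constraint 1 (U != Y) on D(U)={3,4,5,7} D(Y)={4,5,6}: no change
Constraint 2 (W < U) on D(W)={3,4,5,6,7} D(U)={3,4,5,7}: W {3,4,5,6,7}->{3,4,5,6}; U {3,4,5,7}->{4,5,7}
Constraint 3 (W != U) on D(W)={3,4,5,6} D(U)={4,5,7}: no change
So after constraint 3: D(U) = {4,5,7}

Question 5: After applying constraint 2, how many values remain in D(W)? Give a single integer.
Answer: 4

Derivation:
Constraint 1 (U != Y) on D(U)={3,4,5,7} D(Y)={4,5,6}: no change
Constraint 2 (W < U) on D(W)={3,4,5,6,7} D(U)={3,4,5,7}: W {3,4,5,6,7}->{3,4,5,6}; U {3,4,5,7}->{4,5,7}
So after constraint 2: D(W)={3,4,5,6}, size = 4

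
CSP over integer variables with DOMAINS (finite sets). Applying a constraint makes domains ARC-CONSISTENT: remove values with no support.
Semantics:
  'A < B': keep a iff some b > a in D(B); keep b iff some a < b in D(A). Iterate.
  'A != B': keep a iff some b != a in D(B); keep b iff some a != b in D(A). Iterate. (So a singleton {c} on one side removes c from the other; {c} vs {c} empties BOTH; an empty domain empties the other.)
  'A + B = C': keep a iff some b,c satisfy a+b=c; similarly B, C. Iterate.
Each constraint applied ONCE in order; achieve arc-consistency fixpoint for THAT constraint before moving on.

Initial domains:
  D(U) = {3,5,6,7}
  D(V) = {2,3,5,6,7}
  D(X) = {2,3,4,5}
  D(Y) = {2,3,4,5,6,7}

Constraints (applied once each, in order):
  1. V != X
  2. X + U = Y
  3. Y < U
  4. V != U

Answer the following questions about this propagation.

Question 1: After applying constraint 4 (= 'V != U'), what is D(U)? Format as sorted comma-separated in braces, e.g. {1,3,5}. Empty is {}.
Answer: {}

Derivation:
Constraint 1 (V != X) on D(V)={2,3,5,6,7} D(X)={2,3,4,5}: no change
Constraint 2 (X + U = Y) on D(X)={2,3,4,5} D(U)={3,5,6,7} D(Y)={2,3,4,5,6,7}: X {2,3,4,5}->{2,3,4}; U {3,5,6,7}->{3,5}; Y {2,3,4,5,6,7}->{5,6,7}
Constraint 3 (Y < U) on D(Y)={5,6,7} D(U)={3,5}: Y {5,6,7}->{}; U {3,5}->{}
Constraint 4 (V != U) on D(V)={2,3,5,6,7} D(U)={}: V {2,3,5,6,7}->{}
So after constraint 4: D(U) = {}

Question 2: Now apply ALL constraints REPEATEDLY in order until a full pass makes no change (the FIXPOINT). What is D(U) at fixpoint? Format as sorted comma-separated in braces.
pass 0 (initial): D(U)={3,5,6,7}
pass 1: U {3,5,6,7}->{}; V {2,3,5,6,7}->{}; X {2,3,4,5}->{2,3,4}; Y {2,3,4,5,6,7}->{}
pass 2: X {2,3,4}->{}
pass 3: no change
Fixpoint after 3 passes: D(U) = {}

Answer: {}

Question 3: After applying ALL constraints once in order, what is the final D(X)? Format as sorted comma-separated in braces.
Constraint 1 (V != X) on D(V)={2,3,5,6,7} D(X)={2,3,4,5}: no change
Constraint 2 (X + U = Y) on D(X)={2,3,4,5} D(U)={3,5,6,7} D(Y)={2,3,4,5,6,7}: X {2,3,4,5}->{2,3,4}; U {3,5,6,7}->{3,5}; Y {2,3,4,5,6,7}->{5,6,7}
Constraint 3 (Y < U) on D(Y)={5,6,7} D(U)={3,5}: Y {5,6,7}->{}; U {3,5}->{}
Constraint 4 (V != U) on D(V)={2,3,5,6,7} D(U)={}: V {2,3,5,6,7}->{}
So after all 4 constraints: D(X) = {2,3,4}

Answer: {2,3,4}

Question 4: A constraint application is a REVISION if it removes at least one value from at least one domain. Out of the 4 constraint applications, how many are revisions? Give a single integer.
Constraint 1 (V != X) on D(V)={2,3,5,6,7} D(X)={2,3,4,5}: no change => not a revision
Constraint 2 (X + U = Y) on D(X)={2,3,4,5} D(U)={3,5,6,7} D(Y)={2,3,4,5,6,7}: X {2,3,4,5}->{2,3,4}; U {3,5,6,7}->{3,5}; Y {2,3,4,5,6,7}->{5,6,7} => REVISION
Constraint 3 (Y < U) on D(Y)={5,6,7} D(U)={3,5}: Y {5,6,7}->{}; U {3,5}->{} => REVISION
Constraint 4 (V != U) on D(V)={2,3,5,6,7} D(U)={}: V {2,3,5,6,7}->{} => REVISION
Total revisions = 3

Answer: 3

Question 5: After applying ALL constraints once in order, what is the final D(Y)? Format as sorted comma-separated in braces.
Constraint 1 (V != X) on D(V)={2,3,5,6,7} D(X)={2,3,4,5}: no change
Constraint 2 (X + U = Y) on D(X)={2,3,4,5} D(U)={3,5,6,7} D(Y)={2,3,4,5,6,7}: X {2,3,4,5}->{2,3,4}; U {3,5,6,7}->{3,5}; Y {2,3,4,5,6,7}->{5,6,7}
Constraint 3 (Y < U) on D(Y)={5,6,7} D(U)={3,5}: Y {5,6,7}->{}; U {3,5}->{}
Constraint 4 (V != U) on D(V)={2,3,5,6,7} D(U)={}: V {2,3,5,6,7}->{}
So after all 4 constraints: D(Y) = {}

Answer: {}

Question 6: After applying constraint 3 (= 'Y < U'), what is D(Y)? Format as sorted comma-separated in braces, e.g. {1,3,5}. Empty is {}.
Constraint 1 (V != X) on D(V)={2,3,5,6,7} D(X)={2,3,4,5}: no change
Constraint 2 (X + U = Y) on D(X)={2,3,4,5} D(U)={3,5,6,7} D(Y)={2,3,4,5,6,7}: X {2,3,4,5}->{2,3,4}; U {3,5,6,7}->{3,5}; Y {2,3,4,5,6,7}->{5,6,7}
Constraint 3 (Y < U) on D(Y)={5,6,7} D(U)={3,5}: Y {5,6,7}->{}; U {3,5}->{}
So after constraint 3: D(Y) = {}

Answer: {}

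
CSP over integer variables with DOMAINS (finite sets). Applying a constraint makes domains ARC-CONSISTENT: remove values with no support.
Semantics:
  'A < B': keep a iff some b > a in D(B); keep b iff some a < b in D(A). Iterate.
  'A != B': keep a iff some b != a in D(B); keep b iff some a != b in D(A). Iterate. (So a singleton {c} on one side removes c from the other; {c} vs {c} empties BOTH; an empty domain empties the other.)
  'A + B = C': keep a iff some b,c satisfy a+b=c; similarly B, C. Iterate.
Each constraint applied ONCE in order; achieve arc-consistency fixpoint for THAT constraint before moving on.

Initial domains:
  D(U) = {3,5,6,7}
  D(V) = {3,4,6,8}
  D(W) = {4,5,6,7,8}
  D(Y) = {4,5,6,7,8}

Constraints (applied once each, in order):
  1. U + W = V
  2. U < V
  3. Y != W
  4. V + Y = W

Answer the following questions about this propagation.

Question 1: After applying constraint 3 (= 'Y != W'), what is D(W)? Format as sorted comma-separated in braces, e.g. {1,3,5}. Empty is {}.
Answer: {5}

Derivation:
Constraint 1 (U + W = V) on D(U)={3,5,6,7} D(W)={4,5,6,7,8} D(V)={3,4,6,8}: U {3,5,6,7}->{3}; W {4,5,6,7,8}->{5}; V {3,4,6,8}->{8}
Constraint 2 (U < V) on D(U)={3} D(V)={8}: no change
Constraint 3 (Y != W) on D(Y)={4,5,6,7,8} D(W)={5}: Y {4,5,6,7,8}->{4,6,7,8}
So after constraint 3: D(W) = {5}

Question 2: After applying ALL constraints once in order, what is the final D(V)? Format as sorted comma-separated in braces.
Constraint 1 (U + W = V) on D(U)={3,5,6,7} D(W)={4,5,6,7,8} D(V)={3,4,6,8}: U {3,5,6,7}->{3}; W {4,5,6,7,8}->{5}; V {3,4,6,8}->{8}
Constraint 2 (U < V) on D(U)={3} D(V)={8}: no change
Constraint 3 (Y != W) on D(Y)={4,5,6,7,8} D(W)={5}: Y {4,5,6,7,8}->{4,6,7,8}
Constraint 4 (V + Y = W) on D(V)={8} D(Y)={4,6,7,8} D(W)={5}: V {8}->{}; Y {4,6,7,8}->{}; W {5}->{}
So after all 4 constraints: D(V) = {}

Answer: {}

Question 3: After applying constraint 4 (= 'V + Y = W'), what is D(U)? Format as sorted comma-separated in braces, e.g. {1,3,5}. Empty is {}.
Answer: {3}

Derivation:
Constraint 1 (U + W = V) on D(U)={3,5,6,7} D(W)={4,5,6,7,8} D(V)={3,4,6,8}: U {3,5,6,7}->{3}; W {4,5,6,7,8}->{5}; V {3,4,6,8}->{8}
Constraint 2 (U < V) on D(U)={3} D(V)={8}: no change
Constraint 3 (Y != W) on D(Y)={4,5,6,7,8} D(W)={5}: Y {4,5,6,7,8}->{4,6,7,8}
Constraint 4 (V + Y = W) on D(V)={8} D(Y)={4,6,7,8} D(W)={5}: V {8}->{}; Y {4,6,7,8}->{}; W {5}->{}
So after constraint 4: D(U) = {3}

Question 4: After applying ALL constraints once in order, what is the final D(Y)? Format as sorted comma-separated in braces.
Answer: {}

Derivation:
Constraint 1 (U + W = V) on D(U)={3,5,6,7} D(W)={4,5,6,7,8} D(V)={3,4,6,8}: U {3,5,6,7}->{3}; W {4,5,6,7,8}->{5}; V {3,4,6,8}->{8}
Constraint 2 (U < V) on D(U)={3} D(V)={8}: no change
Constraint 3 (Y != W) on D(Y)={4,5,6,7,8} D(W)={5}: Y {4,5,6,7,8}->{4,6,7,8}
Constraint 4 (V + Y = W) on D(V)={8} D(Y)={4,6,7,8} D(W)={5}: V {8}->{}; Y {4,6,7,8}->{}; W {5}->{}
So after all 4 constraints: D(Y) = {}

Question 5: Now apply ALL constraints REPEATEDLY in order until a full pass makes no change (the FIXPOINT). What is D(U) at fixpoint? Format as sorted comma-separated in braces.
Answer: {}

Derivation:
pass 0 (initial): D(U)={3,5,6,7}
pass 1: U {3,5,6,7}->{3}; V {3,4,6,8}->{}; W {4,5,6,7,8}->{}; Y {4,5,6,7,8}->{}
pass 2: U {3}->{}
pass 3: no change
Fixpoint after 3 passes: D(U) = {}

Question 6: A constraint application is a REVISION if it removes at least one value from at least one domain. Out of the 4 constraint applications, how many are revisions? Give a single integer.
Constraint 1 (U + W = V) on D(U)={3,5,6,7} D(W)={4,5,6,7,8} D(V)={3,4,6,8}: U {3,5,6,7}->{3}; W {4,5,6,7,8}->{5}; V {3,4,6,8}->{8} => REVISION
Constraint 2 (U < V) on D(U)={3} D(V)={8}: no change => not a revision
Constraint 3 (Y != W) on D(Y)={4,5,6,7,8} D(W)={5}: Y {4,5,6,7,8}->{4,6,7,8} => REVISION
Constraint 4 (V + Y = W) on D(V)={8} D(Y)={4,6,7,8} D(W)={5}: V {8}->{}; Y {4,6,7,8}->{}; W {5}->{} => REVISION
Total revisions = 3

Answer: 3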